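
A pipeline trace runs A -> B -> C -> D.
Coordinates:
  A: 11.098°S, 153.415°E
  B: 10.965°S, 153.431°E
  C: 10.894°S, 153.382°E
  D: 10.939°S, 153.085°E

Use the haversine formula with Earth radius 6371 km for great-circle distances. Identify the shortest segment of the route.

B–C

Leg distances:
A→B: 14.9 km
B→C: 9.5 km
C→D: 32.8 km
The shortest leg is B–C at 9.5 km.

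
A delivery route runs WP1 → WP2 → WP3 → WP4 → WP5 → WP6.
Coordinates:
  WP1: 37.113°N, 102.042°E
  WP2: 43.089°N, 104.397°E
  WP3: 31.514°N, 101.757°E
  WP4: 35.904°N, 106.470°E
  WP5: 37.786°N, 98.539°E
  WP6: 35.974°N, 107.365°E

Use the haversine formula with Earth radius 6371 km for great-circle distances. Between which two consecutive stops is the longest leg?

WP2–WP3

Leg distances:
WP1→WP2: 693.9 km
WP2→WP3: 1307.9 km
WP3→WP4: 654.3 km
WP4→WP5: 735.8 km
WP5→WP6: 810.1 km
The longest leg is WP2–WP3 at 1307.9 km.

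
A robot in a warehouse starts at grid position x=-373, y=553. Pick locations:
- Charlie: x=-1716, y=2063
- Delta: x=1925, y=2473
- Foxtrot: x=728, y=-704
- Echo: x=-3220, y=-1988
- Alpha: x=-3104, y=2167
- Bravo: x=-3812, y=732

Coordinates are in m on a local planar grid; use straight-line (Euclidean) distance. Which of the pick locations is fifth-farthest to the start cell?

Charlie

Distances from the start cell (x=-373, y=553):
Echo: 3816.0 m
Bravo: 3443.7 m
Alpha: 3172.3 m
Delta: 2994.5 m
Charlie: 2020.8 m
Foxtrot: 1671.0 m
The fifth-farthest is Charlie at 2020.8 m.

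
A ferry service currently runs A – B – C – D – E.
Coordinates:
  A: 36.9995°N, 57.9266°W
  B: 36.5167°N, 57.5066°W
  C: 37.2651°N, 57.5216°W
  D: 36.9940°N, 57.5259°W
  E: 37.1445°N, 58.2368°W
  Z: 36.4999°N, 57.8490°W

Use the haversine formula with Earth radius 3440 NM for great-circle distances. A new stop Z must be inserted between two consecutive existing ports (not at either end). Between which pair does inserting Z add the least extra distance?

Added distance for inserting Z between each consecutive pair:
A–B: 11.4 NM
B–C: 20.2 NM
C–D: 65.8 NM
D–E: 41.2 NM
Smallest added distance is 11.4 NM, inserting between A and B.

between A and B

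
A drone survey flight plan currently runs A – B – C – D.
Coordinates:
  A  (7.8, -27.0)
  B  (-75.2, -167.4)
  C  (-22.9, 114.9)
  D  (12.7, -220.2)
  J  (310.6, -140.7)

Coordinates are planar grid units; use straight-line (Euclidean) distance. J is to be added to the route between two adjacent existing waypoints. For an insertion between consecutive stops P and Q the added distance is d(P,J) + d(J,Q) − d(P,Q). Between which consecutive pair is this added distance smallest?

between C and D

Added distance for inserting J between each consecutive pair:
A–B: 547.1
B–C: 519.8
C–D: 391.5
Smallest added distance is 391.5, inserting between C and D.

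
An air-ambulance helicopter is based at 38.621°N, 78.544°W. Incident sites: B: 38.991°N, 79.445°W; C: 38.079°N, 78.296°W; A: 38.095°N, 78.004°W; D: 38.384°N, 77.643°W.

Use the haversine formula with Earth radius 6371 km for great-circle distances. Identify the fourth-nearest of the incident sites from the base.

B

Distance to each, sorted:
C: 64.0 km
A: 75.1 km
D: 82.7 km
B: 88.2 km
The fourth-nearest is B at 88.2 km.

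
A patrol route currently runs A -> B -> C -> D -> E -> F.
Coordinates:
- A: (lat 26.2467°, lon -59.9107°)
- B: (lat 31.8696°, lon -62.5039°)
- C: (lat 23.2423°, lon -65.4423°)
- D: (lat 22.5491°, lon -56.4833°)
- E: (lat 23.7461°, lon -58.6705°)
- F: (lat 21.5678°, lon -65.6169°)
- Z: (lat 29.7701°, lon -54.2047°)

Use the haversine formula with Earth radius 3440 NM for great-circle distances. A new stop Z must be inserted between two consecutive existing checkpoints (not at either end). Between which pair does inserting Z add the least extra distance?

between A and B

Added distance for inserting Z between each consecutive pair:
A–B: 451.0 NM
B–C: 624.1 NM
C–D: 672.6 NM
D–E: 743.7 NM
E–F: 816.2 NM
Smallest added distance is 451.0 NM, inserting between A and B.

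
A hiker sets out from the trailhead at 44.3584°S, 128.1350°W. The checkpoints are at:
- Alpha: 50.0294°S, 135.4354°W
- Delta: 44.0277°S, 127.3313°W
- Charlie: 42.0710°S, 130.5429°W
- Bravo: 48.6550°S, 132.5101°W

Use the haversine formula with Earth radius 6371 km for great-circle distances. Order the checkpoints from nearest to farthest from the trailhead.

Delta, Charlie, Bravo, Alpha

Distances from the trailhead:
Delta 44.0277°S, 127.3313°W: 73.9 km
Charlie 42.0710°S, 130.5429°W: 320.5 km
Bravo 48.6550°S, 132.5101°W: 583.2 km
Alpha 50.0294°S, 135.4354°W: 837.0 km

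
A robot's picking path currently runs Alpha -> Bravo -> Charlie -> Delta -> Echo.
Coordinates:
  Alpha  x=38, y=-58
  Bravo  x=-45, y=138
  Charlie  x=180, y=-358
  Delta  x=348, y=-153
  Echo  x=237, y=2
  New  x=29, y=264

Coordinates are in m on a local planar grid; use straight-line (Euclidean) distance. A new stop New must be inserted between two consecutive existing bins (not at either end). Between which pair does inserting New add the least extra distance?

Added distance for inserting New between each consecutive pair:
Alpha–Bravo: 255.4 m
Bravo–Charlie: 241.5 m
Charlie–Delta: 900.0 m
Delta–Echo: 668.9 m
Smallest added distance is 241.5 m, inserting between Bravo and Charlie.

between Bravo and Charlie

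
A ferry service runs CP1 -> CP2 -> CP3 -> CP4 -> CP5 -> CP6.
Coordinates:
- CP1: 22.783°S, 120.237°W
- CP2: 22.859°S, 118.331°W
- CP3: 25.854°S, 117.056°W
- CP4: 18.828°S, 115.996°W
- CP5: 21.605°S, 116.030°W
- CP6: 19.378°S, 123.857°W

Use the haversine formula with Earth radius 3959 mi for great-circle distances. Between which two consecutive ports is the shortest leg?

CP1–CP2

Leg distances:
CP1→CP2: 121.5 mi
CP2→CP3: 222.0 mi
CP3→CP4: 490.2 mi
CP4→CP5: 191.9 mi
CP5→CP6: 529.4 mi
The shortest leg is CP1–CP2 at 121.5 mi.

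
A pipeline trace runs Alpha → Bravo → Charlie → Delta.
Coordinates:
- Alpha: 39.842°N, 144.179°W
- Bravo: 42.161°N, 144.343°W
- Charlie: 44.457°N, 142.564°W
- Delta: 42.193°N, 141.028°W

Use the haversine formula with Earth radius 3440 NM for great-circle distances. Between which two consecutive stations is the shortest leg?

Alpha–Bravo

Leg distances:
Alpha→Bravo: 139.4 NM
Bravo→Charlie: 158.2 NM
Charlie→Delta: 151.6 NM
The shortest leg is Alpha–Bravo at 139.4 NM.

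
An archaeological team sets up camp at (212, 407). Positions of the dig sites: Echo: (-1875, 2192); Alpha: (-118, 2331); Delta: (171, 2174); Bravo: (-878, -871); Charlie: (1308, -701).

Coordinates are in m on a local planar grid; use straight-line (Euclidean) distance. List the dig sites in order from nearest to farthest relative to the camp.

Charlie, Bravo, Delta, Alpha, Echo

Computing each straight-line distance from (212, 407):
Charlie (1308, -701): 1558.5 m
Bravo (-878, -871): 1679.7 m
Delta (171, 2174): 1767.5 m
Alpha (-118, 2331): 1952.1 m
Echo (-1875, 2192): 2746.2 m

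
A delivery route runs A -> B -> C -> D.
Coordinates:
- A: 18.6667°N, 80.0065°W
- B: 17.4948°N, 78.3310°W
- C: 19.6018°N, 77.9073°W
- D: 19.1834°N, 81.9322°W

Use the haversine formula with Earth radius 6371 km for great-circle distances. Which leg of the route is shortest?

Leg distances:
A→B: 219.9 km
B→C: 238.5 km
C→D: 424.7 km
The shortest leg is A–B at 219.9 km.

A–B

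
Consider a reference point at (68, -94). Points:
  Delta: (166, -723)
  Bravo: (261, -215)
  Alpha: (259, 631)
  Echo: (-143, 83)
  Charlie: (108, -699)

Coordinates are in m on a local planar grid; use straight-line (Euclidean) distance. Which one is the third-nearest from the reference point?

Charlie

Distances from the reference point ((68, -94)):
Bravo: 227.8 m
Echo: 275.4 m
Charlie: 606.3 m
Delta: 636.6 m
Alpha: 749.7 m
The third-nearest is Charlie at 606.3 m.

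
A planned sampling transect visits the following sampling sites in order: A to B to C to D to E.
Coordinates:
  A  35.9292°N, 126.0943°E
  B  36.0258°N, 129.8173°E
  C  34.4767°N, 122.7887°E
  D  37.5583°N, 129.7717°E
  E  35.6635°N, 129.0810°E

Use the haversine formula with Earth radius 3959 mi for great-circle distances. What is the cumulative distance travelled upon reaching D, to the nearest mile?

Leg distances:
A→B: 208.3 mi  (cumulative 208.3 mi)
B→C: 410.7 mi  (cumulative 619.0 mi)
C→D: 444.4 mi  (cumulative 1063.4 mi)
Cumulative distance at D ≈ 1063 mi.

1063 mi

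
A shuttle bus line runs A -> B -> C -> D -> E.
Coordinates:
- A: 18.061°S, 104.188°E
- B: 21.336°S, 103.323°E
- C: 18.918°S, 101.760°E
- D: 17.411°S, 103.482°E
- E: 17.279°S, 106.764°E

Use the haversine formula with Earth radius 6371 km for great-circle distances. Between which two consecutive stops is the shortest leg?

Leg distances:
A→B: 375.2 km
B→C: 314.5 km
C→D: 247.3 km
D→E: 348.7 km
The shortest leg is C–D at 247.3 km.

C–D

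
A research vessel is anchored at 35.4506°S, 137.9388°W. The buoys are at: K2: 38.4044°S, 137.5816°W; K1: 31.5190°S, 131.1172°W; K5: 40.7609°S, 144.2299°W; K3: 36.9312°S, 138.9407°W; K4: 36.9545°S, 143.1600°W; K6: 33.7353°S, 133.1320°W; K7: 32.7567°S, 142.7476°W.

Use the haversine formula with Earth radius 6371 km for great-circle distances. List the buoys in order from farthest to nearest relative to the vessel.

Distance from the vessel at 35.4506°S, 137.9388°W to each:
K5 40.7609°S, 144.2299°W: 806.8 km
K1 31.5190°S, 131.1172°W: 768.7 km
K7 32.7567°S, 142.7476°W: 534.5 km
K4 36.9545°S, 143.1600°W: 497.3 km
K6 33.7353°S, 133.1320°W: 479.5 km
K2 38.4044°S, 137.5816°W: 330.0 km
K3 36.9312°S, 138.9407°W: 187.6 km

K5, K1, K7, K4, K6, K2, K3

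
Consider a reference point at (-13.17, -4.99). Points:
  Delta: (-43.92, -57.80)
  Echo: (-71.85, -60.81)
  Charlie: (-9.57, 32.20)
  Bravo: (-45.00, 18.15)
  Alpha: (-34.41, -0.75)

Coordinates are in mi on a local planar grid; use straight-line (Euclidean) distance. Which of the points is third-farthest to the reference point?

Bravo

Distance to each, sorted:
Echo: 81.0 mi
Delta: 61.1 mi
Bravo: 39.4 mi
Charlie: 37.4 mi
Alpha: 21.7 mi
The third-farthest is Bravo at 39.4 mi.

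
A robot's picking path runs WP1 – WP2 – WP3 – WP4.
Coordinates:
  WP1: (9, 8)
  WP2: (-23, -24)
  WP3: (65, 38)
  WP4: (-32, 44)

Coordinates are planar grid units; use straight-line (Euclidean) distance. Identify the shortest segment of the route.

WP1–WP2

Leg distances:
WP1→WP2: 45.3
WP2→WP3: 107.6
WP3→WP4: 97.2
The shortest leg is WP1–WP2 at 45.3.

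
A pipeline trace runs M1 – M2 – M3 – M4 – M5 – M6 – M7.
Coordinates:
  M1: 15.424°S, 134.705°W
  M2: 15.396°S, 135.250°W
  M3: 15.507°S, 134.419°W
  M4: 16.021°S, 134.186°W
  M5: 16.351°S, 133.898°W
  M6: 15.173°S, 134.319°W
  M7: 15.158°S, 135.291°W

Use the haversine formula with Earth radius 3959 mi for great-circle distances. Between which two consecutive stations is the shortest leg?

M4–M5

Leg distances:
M1→M2: 36.4 mi
M2→M3: 55.9 mi
M3→M4: 38.7 mi
M4→M5: 29.8 mi
M5→M6: 86.1 mi
M6→M7: 64.8 mi
The shortest leg is M4–M5 at 29.8 mi.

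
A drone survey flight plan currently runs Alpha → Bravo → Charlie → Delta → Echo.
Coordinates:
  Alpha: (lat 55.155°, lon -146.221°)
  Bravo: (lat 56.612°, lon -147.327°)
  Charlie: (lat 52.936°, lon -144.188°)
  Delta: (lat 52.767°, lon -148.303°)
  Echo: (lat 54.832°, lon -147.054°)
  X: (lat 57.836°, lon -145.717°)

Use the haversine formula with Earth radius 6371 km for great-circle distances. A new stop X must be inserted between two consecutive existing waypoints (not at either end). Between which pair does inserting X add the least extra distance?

between Bravo and Charlie

Added distance for inserting X between each consecutive pair:
Alpha–Bravo: 290.7 km
Bravo–Charlie: 264.9 km
Charlie–Delta: 863.2 km
Delta–Echo: 687.0 km
Smallest added distance is 264.9 km, inserting between Bravo and Charlie.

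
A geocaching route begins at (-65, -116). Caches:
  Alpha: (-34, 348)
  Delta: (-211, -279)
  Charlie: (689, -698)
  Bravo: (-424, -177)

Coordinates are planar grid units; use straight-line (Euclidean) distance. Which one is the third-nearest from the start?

Alpha

Distance to each, sorted:
Delta: 218.8
Bravo: 364.1
Alpha: 465.0
Charlie: 952.5
The third-nearest is Alpha at 465.0.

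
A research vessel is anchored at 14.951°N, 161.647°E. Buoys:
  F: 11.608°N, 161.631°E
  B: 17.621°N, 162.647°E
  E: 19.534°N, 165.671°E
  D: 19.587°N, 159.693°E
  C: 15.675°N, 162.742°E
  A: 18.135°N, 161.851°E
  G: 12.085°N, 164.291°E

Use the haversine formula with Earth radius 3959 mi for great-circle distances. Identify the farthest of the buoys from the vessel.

E

Distance to each, sorted:
E: 413.2 mi
D: 345.3 mi
G: 266.0 mi
F: 231.0 mi
A: 220.4 mi
B: 196.0 mi
C: 88.5 mi
The farthest is E at 413.2 mi.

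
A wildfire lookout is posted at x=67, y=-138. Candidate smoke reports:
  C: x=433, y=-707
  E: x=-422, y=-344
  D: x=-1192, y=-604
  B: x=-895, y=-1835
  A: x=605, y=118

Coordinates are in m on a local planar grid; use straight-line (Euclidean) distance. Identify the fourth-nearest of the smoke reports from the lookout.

Distance to each, sorted:
E: 530.6 m
A: 595.8 m
C: 676.5 m
D: 1342.5 m
B: 1950.7 m
The fourth-nearest is D at 1342.5 m.

D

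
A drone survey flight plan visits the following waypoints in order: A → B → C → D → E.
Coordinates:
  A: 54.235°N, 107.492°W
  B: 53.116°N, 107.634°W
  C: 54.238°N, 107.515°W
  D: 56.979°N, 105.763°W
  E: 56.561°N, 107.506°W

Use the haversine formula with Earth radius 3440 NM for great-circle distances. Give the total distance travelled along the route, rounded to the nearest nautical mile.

Leg distances:
A→B: 67.4 NM  (cumulative 67.4 NM)
B→C: 67.5 NM  (cumulative 134.9 NM)
C→D: 175.0 NM  (cumulative 309.8 NM)
D→E: 62.6 NM  (cumulative 372.4 NM)
Total route length ≈ 372 NM.

372 NM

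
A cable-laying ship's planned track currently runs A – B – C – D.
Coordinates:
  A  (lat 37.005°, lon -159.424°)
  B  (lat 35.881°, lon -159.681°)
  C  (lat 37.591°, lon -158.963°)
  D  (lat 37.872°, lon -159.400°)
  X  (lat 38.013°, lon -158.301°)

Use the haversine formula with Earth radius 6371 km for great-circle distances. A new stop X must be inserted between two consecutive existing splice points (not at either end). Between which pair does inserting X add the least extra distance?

Added distance for inserting X between each consecutive pair:
A–B: 289.4 km
B–C: 141.0 km
C–D: 122.8 km
Smallest added distance is 122.8 km, inserting between C and D.

between C and D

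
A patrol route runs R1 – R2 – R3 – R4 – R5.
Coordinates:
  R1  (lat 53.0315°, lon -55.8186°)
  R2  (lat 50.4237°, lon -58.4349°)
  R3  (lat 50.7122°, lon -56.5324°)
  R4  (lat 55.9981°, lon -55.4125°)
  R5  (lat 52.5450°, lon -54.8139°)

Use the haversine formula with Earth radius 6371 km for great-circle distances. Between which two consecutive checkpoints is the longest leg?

R3–R4

Leg distances:
R1→R2: 341.3 km
R2→R3: 138.1 km
R3→R4: 592.4 km
R4→R5: 385.9 km
The longest leg is R3–R4 at 592.4 km.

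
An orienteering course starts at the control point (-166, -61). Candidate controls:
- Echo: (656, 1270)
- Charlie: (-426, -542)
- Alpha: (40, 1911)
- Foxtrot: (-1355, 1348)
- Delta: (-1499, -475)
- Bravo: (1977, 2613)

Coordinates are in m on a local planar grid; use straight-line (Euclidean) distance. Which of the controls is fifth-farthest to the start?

Delta

Distances from the start ((-166, -61)):
Bravo: 3426.8 m
Alpha: 1982.7 m
Foxtrot: 1843.6 m
Echo: 1564.4 m
Delta: 1395.8 m
Charlie: 546.8 m
The fifth-farthest is Delta at 1395.8 m.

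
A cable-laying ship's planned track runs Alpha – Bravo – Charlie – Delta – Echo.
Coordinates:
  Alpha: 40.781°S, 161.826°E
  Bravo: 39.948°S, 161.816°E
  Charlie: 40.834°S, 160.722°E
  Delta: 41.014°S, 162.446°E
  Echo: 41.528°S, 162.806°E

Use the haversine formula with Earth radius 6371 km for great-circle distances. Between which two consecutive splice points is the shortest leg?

Delta–Echo

Leg distances:
Alpha→Bravo: 92.6 km
Bravo→Charlie: 135.2 km
Charlie→Delta: 146.2 km
Delta→Echo: 64.6 km
The shortest leg is Delta–Echo at 64.6 km.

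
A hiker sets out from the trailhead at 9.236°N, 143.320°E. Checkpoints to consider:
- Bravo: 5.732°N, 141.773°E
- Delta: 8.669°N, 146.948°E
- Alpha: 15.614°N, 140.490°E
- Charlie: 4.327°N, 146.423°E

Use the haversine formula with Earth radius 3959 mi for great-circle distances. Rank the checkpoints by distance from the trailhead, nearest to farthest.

Distance from the trailhead at 9.236°N, 143.320°E to each:
Delta 8.669°N, 146.948°E: 250.7 mi
Bravo 5.732°N, 141.773°E: 264.3 mi
Charlie 4.327°N, 146.423°E: 400.4 mi
Alpha 15.614°N, 140.490°E: 480.3 mi

Delta, Bravo, Charlie, Alpha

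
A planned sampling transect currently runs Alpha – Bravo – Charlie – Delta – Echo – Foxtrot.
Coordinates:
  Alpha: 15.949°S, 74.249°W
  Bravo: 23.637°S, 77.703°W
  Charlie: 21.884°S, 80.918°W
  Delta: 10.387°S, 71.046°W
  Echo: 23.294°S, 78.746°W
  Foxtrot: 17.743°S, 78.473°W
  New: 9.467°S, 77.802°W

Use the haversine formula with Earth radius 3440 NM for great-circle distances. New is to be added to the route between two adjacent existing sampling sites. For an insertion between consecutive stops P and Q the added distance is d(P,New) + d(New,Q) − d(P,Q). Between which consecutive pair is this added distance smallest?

between Charlie and Delta

Added distance for inserting New between each consecutive pair:
Alpha–Bravo: 791.0 NM
Bravo–Charlie: 1410.9 NM
Charlie–Delta: 276.2 NM
Delta–Echo: 343.5 NM
Echo–Foxtrot: 996.7 NM
Smallest added distance is 276.2 NM, inserting between Charlie and Delta.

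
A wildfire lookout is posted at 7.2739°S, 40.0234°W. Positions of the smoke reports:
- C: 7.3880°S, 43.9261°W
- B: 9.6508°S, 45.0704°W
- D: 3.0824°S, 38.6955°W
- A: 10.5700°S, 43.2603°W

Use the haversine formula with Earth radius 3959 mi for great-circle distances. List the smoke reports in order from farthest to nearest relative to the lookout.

Computing each great-circle distance from 7.2739°S, 40.0234°W:
B 9.6508°S, 45.0704°W: 382.0 mi
A 10.5700°S, 43.2603°W: 317.3 mi
D 3.0824°S, 38.6955°W: 303.7 mi
C 7.3880°S, 43.9261°W: 267.6 mi

B, A, D, C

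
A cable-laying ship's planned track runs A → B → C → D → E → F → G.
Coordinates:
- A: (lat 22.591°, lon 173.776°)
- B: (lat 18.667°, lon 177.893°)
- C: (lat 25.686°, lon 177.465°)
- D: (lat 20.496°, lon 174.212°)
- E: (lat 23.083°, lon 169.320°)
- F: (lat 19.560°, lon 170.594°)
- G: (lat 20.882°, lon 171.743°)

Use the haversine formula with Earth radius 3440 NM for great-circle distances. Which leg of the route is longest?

B–C

Leg distances:
A→B: 330.1 NM
B→C: 422.1 NM
C→D: 359.6 NM
D→E: 313.8 NM
E→F: 223.2 NM
F→G: 102.4 NM
The longest leg is B–C at 422.1 NM.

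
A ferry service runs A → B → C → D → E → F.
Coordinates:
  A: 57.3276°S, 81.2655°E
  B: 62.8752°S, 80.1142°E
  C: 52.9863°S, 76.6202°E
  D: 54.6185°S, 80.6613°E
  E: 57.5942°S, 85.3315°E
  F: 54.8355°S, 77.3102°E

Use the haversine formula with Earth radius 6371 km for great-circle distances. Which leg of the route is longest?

B–C

Leg distances:
A→B: 620.1 km
B→C: 1118.4 km
C→D: 321.4 km
D→E: 439.5 km
E→F: 582.6 km
The longest leg is B–C at 1118.4 km.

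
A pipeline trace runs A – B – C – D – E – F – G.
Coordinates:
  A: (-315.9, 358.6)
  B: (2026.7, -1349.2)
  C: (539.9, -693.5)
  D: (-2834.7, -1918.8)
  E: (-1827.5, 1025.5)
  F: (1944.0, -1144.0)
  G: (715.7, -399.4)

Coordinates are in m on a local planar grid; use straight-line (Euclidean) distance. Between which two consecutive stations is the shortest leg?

F–G

Leg distances:
A→B: 2899.0 m
B→C: 1625.0 m
C→D: 3590.2 m
D→E: 3111.8 m
E→F: 4351.0 m
F→G: 1436.4 m
The shortest leg is F–G at 1436.4 m.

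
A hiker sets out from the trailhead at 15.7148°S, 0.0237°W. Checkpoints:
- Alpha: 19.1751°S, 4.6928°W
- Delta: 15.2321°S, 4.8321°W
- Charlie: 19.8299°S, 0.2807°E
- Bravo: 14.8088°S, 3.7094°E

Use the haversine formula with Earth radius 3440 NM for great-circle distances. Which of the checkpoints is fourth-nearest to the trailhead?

Alpha

Distances from the trailhead (15.7148°S, 0.0237°W):
Bravo: 223.0 NM
Charlie: 247.7 NM
Delta: 279.7 NM
Alpha: 338.6 NM
The fourth-nearest is Alpha at 338.6 NM.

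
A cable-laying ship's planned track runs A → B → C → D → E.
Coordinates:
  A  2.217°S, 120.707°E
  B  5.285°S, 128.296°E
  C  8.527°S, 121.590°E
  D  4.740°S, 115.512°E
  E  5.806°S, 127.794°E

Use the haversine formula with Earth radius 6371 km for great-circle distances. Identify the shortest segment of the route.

Leg distances:
A→B: 908.4 km
B→C: 823.3 km
C→D: 792.3 km
D→E: 1365.0 km
The shortest leg is C–D at 792.3 km.

C–D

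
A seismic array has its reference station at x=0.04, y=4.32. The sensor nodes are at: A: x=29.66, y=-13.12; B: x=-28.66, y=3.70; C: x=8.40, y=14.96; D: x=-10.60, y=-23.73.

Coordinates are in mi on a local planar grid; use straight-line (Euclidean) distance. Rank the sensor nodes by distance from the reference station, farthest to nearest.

Computing each straight-line distance from x=0.04, y=4.32:
A x=29.66, y=-13.12: 34.4 mi
D x=-10.60, y=-23.73: 30.0 mi
B x=-28.66, y=3.70: 28.7 mi
C x=8.40, y=14.96: 13.5 mi

A, D, B, C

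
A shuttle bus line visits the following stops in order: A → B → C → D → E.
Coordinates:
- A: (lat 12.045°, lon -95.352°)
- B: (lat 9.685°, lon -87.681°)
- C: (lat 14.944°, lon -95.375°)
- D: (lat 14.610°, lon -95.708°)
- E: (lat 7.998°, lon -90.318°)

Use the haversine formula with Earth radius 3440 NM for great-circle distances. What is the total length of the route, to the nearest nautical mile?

1561 NM

Leg distances:
A→B: 473.9 NM  (cumulative 473.9 NM)
B→C: 550.6 NM  (cumulative 1024.6 NM)
C→D: 27.9 NM  (cumulative 1052.4 NM)
D→E: 508.1 NM  (cumulative 1560.5 NM)
Total route length ≈ 1561 NM.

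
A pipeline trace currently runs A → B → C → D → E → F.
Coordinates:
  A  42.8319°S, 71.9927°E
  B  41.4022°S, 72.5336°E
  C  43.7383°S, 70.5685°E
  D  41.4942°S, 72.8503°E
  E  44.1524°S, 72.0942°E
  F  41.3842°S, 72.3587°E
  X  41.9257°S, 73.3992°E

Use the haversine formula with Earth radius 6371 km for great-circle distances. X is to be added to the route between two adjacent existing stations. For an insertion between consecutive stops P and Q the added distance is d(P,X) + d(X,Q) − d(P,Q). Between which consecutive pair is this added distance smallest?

between D and E

Added distance for inserting X between each consecutive pair:
A–B: 80.7 km
B–C: 93.4 km
C–D: 60.9 km
D–E: 33.6 km
E–F: 66.1 km
Smallest added distance is 33.6 km, inserting between D and E.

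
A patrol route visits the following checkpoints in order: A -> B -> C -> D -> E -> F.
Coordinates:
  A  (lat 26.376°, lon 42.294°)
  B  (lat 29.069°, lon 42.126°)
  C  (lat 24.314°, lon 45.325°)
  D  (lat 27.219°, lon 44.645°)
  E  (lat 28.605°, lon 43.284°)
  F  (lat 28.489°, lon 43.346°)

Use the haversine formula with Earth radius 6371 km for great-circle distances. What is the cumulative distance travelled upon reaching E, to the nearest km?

1451 km

Leg distances:
A→B: 299.9 km  (cumulative 299.9 km)
B→C: 616.8 km  (cumulative 916.7 km)
C→D: 330.1 km  (cumulative 1246.8 km)
D→E: 204.0 km  (cumulative 1450.9 km)
Cumulative distance at E ≈ 1451 km.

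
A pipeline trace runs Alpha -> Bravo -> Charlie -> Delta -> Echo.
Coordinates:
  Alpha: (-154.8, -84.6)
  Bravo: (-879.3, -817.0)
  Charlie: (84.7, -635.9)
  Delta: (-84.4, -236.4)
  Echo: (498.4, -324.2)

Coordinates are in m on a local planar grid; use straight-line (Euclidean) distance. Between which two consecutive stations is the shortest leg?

Leg distances:
Alpha→Bravo: 1030.2 m
Bravo→Charlie: 980.9 m
Charlie→Delta: 433.8 m
Delta→Echo: 589.4 m
The shortest leg is Charlie–Delta at 433.8 m.

Charlie–Delta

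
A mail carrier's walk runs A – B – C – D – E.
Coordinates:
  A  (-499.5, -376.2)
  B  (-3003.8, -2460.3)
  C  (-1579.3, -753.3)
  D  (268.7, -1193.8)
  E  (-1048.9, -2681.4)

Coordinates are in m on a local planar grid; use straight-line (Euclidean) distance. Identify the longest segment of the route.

Leg distances:
A→B: 3258.1 m
B→C: 2223.3 m
C→D: 1899.8 m
D→E: 1987.2 m
The longest leg is A–B at 3258.1 m.

A–B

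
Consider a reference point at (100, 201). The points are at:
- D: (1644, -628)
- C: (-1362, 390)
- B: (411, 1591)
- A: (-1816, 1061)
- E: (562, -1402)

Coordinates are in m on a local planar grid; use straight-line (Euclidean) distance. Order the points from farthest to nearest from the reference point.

Computing each straight-line distance from (100, 201):
A (-1816, 1061): 2100.2 m
D (1644, -628): 1752.5 m
E (562, -1402): 1668.2 m
C (-1362, 390): 1474.2 m
B (411, 1591): 1424.4 m

A, D, E, C, B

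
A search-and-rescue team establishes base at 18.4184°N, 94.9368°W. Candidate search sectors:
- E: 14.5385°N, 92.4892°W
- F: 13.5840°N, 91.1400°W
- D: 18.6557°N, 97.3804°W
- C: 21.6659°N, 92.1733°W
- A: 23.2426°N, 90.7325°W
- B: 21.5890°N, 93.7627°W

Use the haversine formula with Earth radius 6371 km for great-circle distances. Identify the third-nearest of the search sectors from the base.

C

Distances from the base (18.4184°N, 94.9368°W):
D: 259.0 km
B: 373.3 km
C: 462.3 km
E: 504.2 km
F: 673.5 km
A: 691.7 km
The third-nearest is C at 462.3 km.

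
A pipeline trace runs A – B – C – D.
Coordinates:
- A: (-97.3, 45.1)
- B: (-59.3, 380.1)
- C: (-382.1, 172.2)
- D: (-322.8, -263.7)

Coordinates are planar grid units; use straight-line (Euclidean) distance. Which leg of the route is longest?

Leg distances:
A→B: 337.1
B→C: 384.0
C→D: 439.9
The longest leg is C–D at 439.9.

C–D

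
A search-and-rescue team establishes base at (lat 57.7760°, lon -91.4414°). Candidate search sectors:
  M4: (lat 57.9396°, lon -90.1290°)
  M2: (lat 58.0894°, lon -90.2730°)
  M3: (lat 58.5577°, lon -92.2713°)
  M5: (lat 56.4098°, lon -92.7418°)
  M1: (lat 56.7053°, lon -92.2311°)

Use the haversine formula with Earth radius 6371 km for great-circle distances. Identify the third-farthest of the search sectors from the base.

M3

Distances from the base ((lat 57.7760°, lon -91.4414°)):
M5: 171.0 km
M1: 128.2 km
M3: 99.6 km
M4: 79.7 km
M2: 77.3 km
The third-farthest is M3 at 99.6 km.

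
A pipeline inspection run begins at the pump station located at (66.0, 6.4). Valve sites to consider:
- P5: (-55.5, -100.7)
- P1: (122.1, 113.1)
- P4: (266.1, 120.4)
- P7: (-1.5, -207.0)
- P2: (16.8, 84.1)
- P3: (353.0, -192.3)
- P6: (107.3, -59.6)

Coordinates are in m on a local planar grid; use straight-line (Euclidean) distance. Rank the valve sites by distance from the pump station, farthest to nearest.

P3, P4, P7, P5, P1, P2, P6

Computing each straight-line distance from (66.0, 6.4):
P3 (353.0, -192.3): 349.1 m
P4 (266.1, 120.4): 230.3 m
P7 (-1.5, -207.0): 223.8 m
P5 (-55.5, -100.7): 162.0 m
P1 (122.1, 113.1): 120.5 m
P2 (16.8, 84.1): 92.0 m
P6 (107.3, -59.6): 77.9 m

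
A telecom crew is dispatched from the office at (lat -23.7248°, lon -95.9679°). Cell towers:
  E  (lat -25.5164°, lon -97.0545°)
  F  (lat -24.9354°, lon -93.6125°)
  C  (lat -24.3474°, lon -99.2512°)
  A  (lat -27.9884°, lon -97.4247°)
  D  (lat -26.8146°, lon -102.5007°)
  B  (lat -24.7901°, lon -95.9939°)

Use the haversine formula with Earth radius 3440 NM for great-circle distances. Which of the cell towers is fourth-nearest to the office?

C

Distances from the office ((lat -23.7248°, lon -95.9679°)):
B: 64.0 NM
E: 122.8 NM
F: 147.9 NM
C: 183.9 NM
A: 267.8 NM
D: 400.2 NM
The fourth-nearest is C at 183.9 NM.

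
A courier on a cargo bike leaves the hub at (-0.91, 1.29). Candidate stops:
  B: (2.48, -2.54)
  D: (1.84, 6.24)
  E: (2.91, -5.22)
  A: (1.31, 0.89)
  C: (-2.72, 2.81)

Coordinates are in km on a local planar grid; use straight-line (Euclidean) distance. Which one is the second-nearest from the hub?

C

Distances from the hub ((-0.91, 1.29)):
A: 2.3 km
C: 2.4 km
B: 5.1 km
D: 5.7 km
E: 7.5 km
The second-nearest is C at 2.4 km.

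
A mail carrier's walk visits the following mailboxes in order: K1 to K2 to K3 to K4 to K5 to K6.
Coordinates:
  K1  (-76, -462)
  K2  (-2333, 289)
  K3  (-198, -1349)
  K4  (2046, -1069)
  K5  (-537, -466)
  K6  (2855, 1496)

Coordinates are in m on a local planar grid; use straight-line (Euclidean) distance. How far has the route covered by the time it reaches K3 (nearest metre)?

5070 m

Leg distances:
K1→K2: 2378.7 m  (cumulative 2378.7 m)
K2→K3: 2691.0 m  (cumulative 5069.6 m)
Cumulative distance at K3 ≈ 5070 m.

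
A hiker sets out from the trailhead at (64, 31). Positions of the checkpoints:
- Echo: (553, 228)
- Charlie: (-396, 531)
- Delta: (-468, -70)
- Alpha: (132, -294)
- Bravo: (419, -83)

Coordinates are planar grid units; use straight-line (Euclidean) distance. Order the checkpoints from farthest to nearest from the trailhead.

Charlie, Delta, Echo, Bravo, Alpha

Distances from the trailhead:
Charlie (-396, 531): 679.4
Delta (-468, -70): 541.5
Echo (553, 228): 527.2
Bravo (419, -83): 372.9
Alpha (132, -294): 332.0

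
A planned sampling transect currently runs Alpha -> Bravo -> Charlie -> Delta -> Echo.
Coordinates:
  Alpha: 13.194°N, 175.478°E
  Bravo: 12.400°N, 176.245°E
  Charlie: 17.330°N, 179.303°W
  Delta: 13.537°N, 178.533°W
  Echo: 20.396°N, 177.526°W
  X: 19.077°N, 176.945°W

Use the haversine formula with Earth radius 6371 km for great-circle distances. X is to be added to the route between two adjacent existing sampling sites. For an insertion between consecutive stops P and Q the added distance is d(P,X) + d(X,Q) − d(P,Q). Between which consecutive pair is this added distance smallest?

Added distance for inserting X between each consecutive pair:
Alpha–Bravo: 1959.0 km
Bravo–Charlie: 628.4 km
Charlie–Delta: 525.0 km
Delta–Echo: 27.5 km
Smallest added distance is 27.5 km, inserting between Delta and Echo.

between Delta and Echo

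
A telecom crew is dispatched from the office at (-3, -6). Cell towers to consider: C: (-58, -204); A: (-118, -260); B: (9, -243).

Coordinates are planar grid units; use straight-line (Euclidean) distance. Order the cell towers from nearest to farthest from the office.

Distance from the office at (-3, -6) to each:
C (-58, -204): 205.5
B (9, -243): 237.3
A (-118, -260): 278.8

C, B, A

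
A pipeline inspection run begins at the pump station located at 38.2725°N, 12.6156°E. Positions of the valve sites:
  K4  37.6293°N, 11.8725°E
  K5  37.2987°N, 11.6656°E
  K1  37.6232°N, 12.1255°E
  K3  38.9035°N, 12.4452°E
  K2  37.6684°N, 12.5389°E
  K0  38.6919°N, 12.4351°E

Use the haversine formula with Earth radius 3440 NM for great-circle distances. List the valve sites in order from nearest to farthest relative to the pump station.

Computing each great-circle distance from 38.2725°N, 12.6156°E:
K0 38.6919°N, 12.4351°E: 26.6 NM
K2 37.6684°N, 12.5389°E: 36.5 NM
K3 38.9035°N, 12.4452°E: 38.7 NM
K1 37.6232°N, 12.1255°E: 45.4 NM
K4 37.6293°N, 11.8725°E: 52.2 NM
K5 37.2987°N, 11.6656°E: 73.8 NM

K0, K2, K3, K1, K4, K5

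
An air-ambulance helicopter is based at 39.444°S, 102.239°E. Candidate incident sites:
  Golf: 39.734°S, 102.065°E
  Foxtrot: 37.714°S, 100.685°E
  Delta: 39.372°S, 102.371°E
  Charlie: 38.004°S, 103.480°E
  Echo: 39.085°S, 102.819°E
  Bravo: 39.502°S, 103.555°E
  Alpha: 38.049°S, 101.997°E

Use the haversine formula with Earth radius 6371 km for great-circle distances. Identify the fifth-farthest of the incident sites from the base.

Echo

Distance to each, sorted:
Foxtrot: 235.0 km
Charlie: 192.9 km
Alpha: 156.5 km
Bravo: 113.1 km
Echo: 63.9 km
Golf: 35.5 km
Delta: 13.9 km
The fifth-farthest is Echo at 63.9 km.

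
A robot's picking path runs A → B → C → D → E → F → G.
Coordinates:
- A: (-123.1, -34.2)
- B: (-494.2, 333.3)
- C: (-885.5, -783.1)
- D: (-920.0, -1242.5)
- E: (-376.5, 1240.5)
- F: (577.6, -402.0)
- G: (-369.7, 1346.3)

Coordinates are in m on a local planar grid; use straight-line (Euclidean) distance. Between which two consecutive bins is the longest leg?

Leg distances:
A→B: 522.3 m
B→C: 1183.0 m
C→D: 460.7 m
D→E: 2541.8 m
E→F: 1899.5 m
F→G: 1988.4 m
The longest leg is D–E at 2541.8 m.

D–E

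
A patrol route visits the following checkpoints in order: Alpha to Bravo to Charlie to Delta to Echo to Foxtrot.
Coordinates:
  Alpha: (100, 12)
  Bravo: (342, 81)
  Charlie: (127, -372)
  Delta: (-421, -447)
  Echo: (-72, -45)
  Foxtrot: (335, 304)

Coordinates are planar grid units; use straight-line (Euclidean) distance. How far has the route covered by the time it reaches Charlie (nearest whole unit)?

Leg distances:
Alpha→Bravo: 251.6  (cumulative 251.6)
Bravo→Charlie: 501.4  (cumulative 753.1)
Cumulative distance at Charlie ≈ 753.

753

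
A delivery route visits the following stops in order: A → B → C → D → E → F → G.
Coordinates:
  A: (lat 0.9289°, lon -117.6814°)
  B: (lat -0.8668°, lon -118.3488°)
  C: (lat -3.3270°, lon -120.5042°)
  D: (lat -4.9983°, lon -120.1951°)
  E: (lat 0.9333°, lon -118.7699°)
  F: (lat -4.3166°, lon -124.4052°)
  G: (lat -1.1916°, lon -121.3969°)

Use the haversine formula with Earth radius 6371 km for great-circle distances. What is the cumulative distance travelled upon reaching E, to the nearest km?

1444 km

Leg distances:
A→B: 213.0 km  (cumulative 213.0 km)
B→C: 363.6 km  (cumulative 576.6 km)
C→D: 189.0 km  (cumulative 765.6 km)
D→E: 678.3 km  (cumulative 1443.9 km)
Cumulative distance at E ≈ 1444 km.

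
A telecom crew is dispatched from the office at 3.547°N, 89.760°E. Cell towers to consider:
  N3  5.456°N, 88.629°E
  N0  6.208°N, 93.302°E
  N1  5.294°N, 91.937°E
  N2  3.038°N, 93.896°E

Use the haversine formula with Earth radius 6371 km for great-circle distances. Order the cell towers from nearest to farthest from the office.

N3, N1, N2, N0

Distance from the office at 3.547°N, 89.760°E to each:
N3 5.456°N, 88.629°E: 246.5 km
N1 5.294°N, 91.937°E: 309.8 km
N2 3.038°N, 93.896°E: 462.6 km
N0 6.208°N, 93.302°E: 491.4 km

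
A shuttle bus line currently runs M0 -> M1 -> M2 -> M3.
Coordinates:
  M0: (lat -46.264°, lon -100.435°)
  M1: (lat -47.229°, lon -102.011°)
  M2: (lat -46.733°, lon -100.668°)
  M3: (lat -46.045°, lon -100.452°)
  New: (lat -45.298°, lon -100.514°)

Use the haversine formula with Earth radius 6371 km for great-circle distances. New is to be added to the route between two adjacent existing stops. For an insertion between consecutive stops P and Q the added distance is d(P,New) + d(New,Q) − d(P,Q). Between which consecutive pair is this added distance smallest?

between M2 and M3

Added distance for inserting New between each consecutive pair:
M0–M1: 190.2 km
M1–M2: 287.8 km
M2–M3: 164.9 km
Smallest added distance is 164.9 km, inserting between M2 and M3.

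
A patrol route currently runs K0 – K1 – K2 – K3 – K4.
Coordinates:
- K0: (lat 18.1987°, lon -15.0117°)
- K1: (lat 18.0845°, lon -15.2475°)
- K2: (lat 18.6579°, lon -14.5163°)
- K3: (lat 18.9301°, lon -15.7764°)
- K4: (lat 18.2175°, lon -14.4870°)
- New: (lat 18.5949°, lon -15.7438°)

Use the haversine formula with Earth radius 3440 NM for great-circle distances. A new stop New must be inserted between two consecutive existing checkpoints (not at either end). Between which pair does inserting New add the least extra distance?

Added distance for inserting New between each consecutive pair:
K0–K1: 74.6 NM
K1–K2: 57.6 NM
K2–K3: 16.7 NM
K3–K4: 10.4 NM
Smallest added distance is 10.4 NM, inserting between K3 and K4.

between K3 and K4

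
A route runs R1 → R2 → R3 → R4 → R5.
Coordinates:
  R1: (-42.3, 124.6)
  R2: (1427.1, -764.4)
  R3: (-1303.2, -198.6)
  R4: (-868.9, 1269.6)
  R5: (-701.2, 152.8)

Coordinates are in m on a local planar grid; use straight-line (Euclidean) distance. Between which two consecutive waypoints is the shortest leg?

R4–R5

Leg distances:
R1→R2: 1717.4 m
R2→R3: 2788.3 m
R3→R4: 1531.1 m
R4→R5: 1129.3 m
The shortest leg is R4–R5 at 1129.3 m.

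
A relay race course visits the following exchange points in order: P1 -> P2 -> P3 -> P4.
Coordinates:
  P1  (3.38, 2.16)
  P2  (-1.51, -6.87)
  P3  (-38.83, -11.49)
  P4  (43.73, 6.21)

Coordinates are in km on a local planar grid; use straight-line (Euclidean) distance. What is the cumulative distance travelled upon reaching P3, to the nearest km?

48 km

Leg distances:
P1→P2: 10.3 km  (cumulative 10.3 km)
P2→P3: 37.6 km  (cumulative 47.9 km)
Cumulative distance at P3 ≈ 48 km.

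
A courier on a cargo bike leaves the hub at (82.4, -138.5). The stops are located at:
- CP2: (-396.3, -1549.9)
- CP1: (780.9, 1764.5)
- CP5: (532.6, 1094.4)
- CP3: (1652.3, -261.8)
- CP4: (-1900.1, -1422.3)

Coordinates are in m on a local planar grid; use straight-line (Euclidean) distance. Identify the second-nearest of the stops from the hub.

Distance to each, sorted:
CP5: 1312.5 m
CP2: 1490.4 m
CP3: 1574.7 m
CP1: 2027.1 m
CP4: 2361.9 m
The second-nearest is CP2 at 1490.4 m.

CP2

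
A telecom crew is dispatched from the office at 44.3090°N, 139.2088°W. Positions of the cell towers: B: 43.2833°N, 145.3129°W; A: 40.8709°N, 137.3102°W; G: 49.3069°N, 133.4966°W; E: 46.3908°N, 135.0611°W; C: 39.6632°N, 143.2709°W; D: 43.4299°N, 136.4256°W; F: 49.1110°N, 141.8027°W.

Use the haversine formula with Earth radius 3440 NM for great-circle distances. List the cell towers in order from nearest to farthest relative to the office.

Computing each great-circle distance from 44.3090°N, 139.2088°W:
D 43.4299°N, 136.4256°W: 131.5 NM
E 46.3908°N, 135.0611°W: 215.0 NM
A 40.8709°N, 137.3102°W: 222.8 NM
B 43.2833°N, 145.3129°W: 271.5 NM
F 49.1110°N, 141.8027°W: 307.4 NM
C 39.6632°N, 143.2709°W: 332.6 NM
G 49.3069°N, 133.4966°W: 380.7 NM

D, E, A, B, F, C, G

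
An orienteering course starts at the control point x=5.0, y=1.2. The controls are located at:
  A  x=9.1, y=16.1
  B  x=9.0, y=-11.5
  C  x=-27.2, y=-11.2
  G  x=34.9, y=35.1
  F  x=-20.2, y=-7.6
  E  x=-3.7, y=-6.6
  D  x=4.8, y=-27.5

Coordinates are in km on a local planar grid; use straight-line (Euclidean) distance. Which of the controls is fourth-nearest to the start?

Distance to each, sorted:
E: 11.7 km
B: 13.3 km
A: 15.5 km
F: 26.7 km
D: 28.7 km
C: 34.5 km
G: 45.2 km
The fourth-nearest is F at 26.7 km.

F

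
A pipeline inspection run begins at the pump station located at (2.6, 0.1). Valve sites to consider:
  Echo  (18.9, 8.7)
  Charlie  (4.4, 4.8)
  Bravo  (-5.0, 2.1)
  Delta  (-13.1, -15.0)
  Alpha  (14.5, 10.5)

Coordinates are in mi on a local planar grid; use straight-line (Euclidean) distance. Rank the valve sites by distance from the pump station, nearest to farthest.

Distance from the pump station at (2.6, 0.1) to each:
Charlie (4.4, 4.8): 5.0 mi
Bravo (-5.0, 2.1): 7.9 mi
Alpha (14.5, 10.5): 15.8 mi
Echo (18.9, 8.7): 18.4 mi
Delta (-13.1, -15.0): 21.8 mi

Charlie, Bravo, Alpha, Echo, Delta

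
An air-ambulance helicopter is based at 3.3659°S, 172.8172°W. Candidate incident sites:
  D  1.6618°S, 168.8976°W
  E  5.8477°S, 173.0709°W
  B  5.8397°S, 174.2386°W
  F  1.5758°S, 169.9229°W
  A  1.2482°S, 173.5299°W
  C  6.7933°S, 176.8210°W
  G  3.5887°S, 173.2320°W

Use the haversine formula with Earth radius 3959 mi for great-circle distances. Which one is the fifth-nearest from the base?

Distance to each, sorted:
G: 32.5 mi
A: 154.4 mi
E: 172.4 mi
B: 197.0 mi
F: 235.0 mi
D: 295.1 mi
C: 363.3 mi
The fifth-nearest is F at 235.0 mi.

F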